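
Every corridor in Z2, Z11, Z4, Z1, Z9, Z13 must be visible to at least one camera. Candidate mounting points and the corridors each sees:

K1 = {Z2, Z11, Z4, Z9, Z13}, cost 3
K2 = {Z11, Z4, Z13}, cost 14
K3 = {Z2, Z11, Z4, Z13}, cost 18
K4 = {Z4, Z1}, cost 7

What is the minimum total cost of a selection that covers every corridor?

K1, K4 cover every corridor at cost 3 + 7 = 10.
Any cover uses at least 2 camera mounts; among all covering selections none totals below 10.

10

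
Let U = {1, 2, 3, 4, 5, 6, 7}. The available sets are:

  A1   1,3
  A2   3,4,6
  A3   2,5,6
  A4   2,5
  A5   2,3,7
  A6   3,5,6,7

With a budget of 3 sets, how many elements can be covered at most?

Choosing A1, A2, A3 covers {1, 2, 3, 4, 5, 6} — 6 elements.
No choice of 3 sets does better; here 7 is left uncovered.

6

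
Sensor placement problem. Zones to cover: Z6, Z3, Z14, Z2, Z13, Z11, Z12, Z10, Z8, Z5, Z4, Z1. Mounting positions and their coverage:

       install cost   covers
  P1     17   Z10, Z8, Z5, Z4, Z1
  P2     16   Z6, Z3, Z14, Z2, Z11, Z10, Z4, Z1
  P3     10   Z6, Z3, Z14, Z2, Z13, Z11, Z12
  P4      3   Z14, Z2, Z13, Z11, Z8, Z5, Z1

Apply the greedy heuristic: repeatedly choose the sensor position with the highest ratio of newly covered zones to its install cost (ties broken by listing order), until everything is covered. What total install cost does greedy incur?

29

Pick 1: P4 adds 7 new (Z14, Z2, Z13, Z11, Z8, Z5, Z1) at install cost 3 (ratio 7/3).
Pick 2: P3 adds 3 new (Z6, Z3, Z12) at install cost 10 (ratio 3/10).
Pick 3: P2 adds 2 new (Z10, Z4) at install cost 16 (ratio 2/16).
Greedy total install cost: 3 + 10 + 16 = 29. (The true optimum is 27, so greedy overshoots here.)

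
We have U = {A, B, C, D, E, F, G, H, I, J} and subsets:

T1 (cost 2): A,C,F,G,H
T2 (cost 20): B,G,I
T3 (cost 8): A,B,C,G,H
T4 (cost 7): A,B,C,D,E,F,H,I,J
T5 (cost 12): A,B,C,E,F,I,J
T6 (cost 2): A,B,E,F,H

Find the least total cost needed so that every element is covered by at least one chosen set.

T1, T4 cover every element at cost 2 + 7 = 9.
Any cover uses at least 2 sets; among all covering selections none totals below 9.
Greedy by coverage-per-cost would pick T1, T6, T4 for 11 — worse than the optimum 9.

9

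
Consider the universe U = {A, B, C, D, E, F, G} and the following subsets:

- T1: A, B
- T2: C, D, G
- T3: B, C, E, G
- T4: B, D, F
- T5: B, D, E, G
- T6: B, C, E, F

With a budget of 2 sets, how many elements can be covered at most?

6

Choosing T2, T6 covers {B, C, D, E, F, G} — 6 elements.
No choice of 2 sets does better; here A is left uncovered.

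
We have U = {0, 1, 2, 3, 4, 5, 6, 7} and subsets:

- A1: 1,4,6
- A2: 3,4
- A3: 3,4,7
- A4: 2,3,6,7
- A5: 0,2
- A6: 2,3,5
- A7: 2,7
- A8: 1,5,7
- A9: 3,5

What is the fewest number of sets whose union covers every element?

4

A1, A2, A5, A8 together cover {0, 1, 2, 3, 4, 5, 6, 7} — every element.
No 3 of the 9 sets cover everything (all 84 triples fall short), so 4 is minimum.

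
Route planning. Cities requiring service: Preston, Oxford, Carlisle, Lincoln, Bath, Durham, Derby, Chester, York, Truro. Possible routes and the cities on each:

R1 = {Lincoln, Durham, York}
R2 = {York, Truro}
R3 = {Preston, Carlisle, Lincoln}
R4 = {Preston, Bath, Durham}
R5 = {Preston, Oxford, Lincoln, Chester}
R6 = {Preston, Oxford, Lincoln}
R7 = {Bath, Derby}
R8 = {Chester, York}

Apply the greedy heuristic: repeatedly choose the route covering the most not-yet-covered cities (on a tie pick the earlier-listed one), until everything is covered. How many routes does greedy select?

Pick 1: R5 covers 4 new cities (Preston, Oxford, Lincoln, Chester).
Pick 2: R1 covers 2 new cities (Durham, York).
Pick 3: R7 covers 2 new cities (Bath, Derby).
Pick 4: R2 covers 1 new cities (Truro).
Pick 5: R3 covers 1 new cities (Carlisle).
Greedy uses 5 routes.

5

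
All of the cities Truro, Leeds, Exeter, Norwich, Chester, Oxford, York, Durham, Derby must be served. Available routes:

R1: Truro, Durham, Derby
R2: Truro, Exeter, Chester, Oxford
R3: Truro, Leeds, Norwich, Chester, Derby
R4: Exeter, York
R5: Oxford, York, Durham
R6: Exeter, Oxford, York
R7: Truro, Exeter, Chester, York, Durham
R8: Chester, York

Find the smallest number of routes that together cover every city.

R1, R3, R6 together cover {Truro, Leeds, Exeter, Norwich, Chester, Oxford, York, Durham, Derby} — every city.
No 2 of the 8 routes cover everything (all 28 pairs fall short), so 3 is minimum.

3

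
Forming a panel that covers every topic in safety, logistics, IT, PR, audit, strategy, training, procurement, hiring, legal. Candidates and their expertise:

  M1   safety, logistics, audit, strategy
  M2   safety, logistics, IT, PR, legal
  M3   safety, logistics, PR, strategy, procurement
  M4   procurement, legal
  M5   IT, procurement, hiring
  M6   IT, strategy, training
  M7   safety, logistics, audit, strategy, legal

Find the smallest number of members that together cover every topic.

4

M1, M2, M5, M6 together cover {safety, logistics, IT, PR, audit, strategy, training, procurement, hiring, legal} — every topic.
No 3 of the 7 members cover everything (all 35 triples fall short), so 4 is minimum.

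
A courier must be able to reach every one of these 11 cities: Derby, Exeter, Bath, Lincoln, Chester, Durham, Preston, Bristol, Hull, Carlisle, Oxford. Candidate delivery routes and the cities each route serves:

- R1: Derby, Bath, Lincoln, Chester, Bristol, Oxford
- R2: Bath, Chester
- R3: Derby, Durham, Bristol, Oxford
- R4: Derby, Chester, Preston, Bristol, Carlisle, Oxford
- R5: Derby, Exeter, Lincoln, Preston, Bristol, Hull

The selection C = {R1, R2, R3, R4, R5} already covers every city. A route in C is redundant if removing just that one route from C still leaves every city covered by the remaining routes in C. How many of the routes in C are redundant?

Drop R1: the rest still cover every city — redundant.
Drop R2: the rest still cover every city — redundant.
Drop R3: Durham uncovered — not redundant.
Drop R4: Carlisle uncovered — not redundant.
Drop R5: Exeter, Hull uncovered — not redundant.
2 redundant: R1, R2.

2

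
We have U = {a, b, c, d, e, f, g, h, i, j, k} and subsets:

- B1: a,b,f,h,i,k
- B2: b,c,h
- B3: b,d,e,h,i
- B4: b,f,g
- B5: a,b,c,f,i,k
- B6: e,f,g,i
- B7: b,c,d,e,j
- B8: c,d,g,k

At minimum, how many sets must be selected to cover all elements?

3

B1, B4, B7 together cover {a, b, c, d, e, f, g, h, i, j, k} — every element.
No 2 of the 8 sets cover everything (all 28 pairs fall short), so 3 is minimum.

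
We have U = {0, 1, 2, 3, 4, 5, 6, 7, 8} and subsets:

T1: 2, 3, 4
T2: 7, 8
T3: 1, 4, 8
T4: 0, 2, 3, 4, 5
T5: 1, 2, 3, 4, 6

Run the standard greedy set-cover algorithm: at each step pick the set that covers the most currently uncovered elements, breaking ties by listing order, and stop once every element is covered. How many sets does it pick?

Pick 1: T4 covers 5 new elements (0, 2, 3, 4, 5).
Pick 2: T2 covers 2 new elements (7, 8).
Pick 3: T5 covers 2 new elements (1, 6).
Greedy uses 3 sets.

3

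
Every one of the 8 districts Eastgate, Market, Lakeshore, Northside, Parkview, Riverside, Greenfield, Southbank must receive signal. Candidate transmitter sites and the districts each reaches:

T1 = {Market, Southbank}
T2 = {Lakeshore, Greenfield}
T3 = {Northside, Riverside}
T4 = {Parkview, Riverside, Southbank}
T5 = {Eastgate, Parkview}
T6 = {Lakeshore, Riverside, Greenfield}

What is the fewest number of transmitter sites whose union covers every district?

4

T1, T2, T3, T5 together cover {Eastgate, Market, Lakeshore, Northside, Parkview, Riverside, Greenfield, Southbank} — every district.
No 3 of the 6 transmitter sites cover everything (all 20 triples fall short), so 4 is minimum.
Greedy (largest uncovered first) would take T4, T2, T1, T3, T5 — 5 transmitter sites — but 4 suffice.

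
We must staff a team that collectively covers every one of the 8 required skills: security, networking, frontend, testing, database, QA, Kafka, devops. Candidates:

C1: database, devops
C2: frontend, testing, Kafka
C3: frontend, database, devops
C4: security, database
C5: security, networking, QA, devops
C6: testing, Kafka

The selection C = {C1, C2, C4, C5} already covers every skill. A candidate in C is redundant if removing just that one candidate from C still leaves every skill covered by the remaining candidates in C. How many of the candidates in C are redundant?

Drop C1: the rest still cover every skill — redundant.
Drop C2: frontend, testing, Kafka uncovered — not redundant.
Drop C4: the rest still cover every skill — redundant.
Drop C5: networking, QA uncovered — not redundant.
2 redundant: C1, C4.

2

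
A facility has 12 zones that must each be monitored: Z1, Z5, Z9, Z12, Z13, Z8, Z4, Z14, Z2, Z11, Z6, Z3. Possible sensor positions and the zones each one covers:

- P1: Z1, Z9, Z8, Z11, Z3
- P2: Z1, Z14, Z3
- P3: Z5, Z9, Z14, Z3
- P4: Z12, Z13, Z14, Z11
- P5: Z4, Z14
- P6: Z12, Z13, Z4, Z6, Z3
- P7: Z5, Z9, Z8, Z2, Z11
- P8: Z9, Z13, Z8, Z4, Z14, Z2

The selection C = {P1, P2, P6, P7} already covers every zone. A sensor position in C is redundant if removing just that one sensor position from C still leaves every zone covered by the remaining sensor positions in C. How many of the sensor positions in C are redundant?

Drop P1: the rest still cover every zone — redundant.
Drop P2: Z14 uncovered — not redundant.
Drop P6: Z12, Z13, Z4, Z6 uncovered — not redundant.
Drop P7: Z5, Z2 uncovered — not redundant.
1 redundant: P1.

1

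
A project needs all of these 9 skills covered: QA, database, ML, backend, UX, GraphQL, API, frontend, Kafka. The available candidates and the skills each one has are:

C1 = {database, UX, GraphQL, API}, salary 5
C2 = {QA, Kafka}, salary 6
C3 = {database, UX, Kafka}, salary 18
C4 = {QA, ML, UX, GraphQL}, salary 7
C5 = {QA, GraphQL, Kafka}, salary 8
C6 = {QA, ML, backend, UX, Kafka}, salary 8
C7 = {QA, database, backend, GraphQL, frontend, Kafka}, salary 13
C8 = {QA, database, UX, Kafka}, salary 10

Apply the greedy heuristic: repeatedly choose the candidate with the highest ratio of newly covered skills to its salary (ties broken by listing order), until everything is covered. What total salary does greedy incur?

Pick 1: C1 adds 4 new (database, UX, GraphQL, API) at salary 5 (ratio 4/5).
Pick 2: C6 adds 4 new (QA, ML, backend, Kafka) at salary 8 (ratio 4/8).
Pick 3: C7 adds 1 new (frontend) at salary 13 (ratio 1/13).
Greedy total salary: 5 + 8 + 13 = 26. (The true optimum is 25, so greedy overshoots here.)

26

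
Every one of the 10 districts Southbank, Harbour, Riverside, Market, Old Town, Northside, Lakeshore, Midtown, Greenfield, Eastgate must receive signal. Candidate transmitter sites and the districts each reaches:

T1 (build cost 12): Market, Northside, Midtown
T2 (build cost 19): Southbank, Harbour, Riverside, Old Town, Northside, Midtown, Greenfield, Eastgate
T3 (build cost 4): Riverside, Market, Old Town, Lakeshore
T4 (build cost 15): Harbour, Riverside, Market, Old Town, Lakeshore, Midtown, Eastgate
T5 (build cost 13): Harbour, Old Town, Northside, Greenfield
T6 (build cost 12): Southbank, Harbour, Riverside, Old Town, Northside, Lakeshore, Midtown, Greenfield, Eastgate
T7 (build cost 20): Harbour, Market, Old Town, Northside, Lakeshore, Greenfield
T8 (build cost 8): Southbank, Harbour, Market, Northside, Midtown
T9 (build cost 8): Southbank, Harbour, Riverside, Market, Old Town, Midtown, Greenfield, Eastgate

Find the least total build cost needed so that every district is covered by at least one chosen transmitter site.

T3, T6 cover every district at build cost 4 + 12 = 16.
Any cover uses at least 2 transmitter sites; among all covering selections none totals below 16.
Greedy by coverage-per-build cost would pick T3, T9, T8 for 20 — worse than the optimum 16.

16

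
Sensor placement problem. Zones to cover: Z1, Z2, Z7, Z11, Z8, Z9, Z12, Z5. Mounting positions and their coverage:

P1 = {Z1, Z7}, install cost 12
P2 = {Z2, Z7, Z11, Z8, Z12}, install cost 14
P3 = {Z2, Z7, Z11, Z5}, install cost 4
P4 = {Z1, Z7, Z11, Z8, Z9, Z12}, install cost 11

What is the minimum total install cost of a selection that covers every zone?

15

P3, P4 cover every zone at install cost 4 + 11 = 15.
Any cover uses at least 2 sensor positions; among all covering selections none totals below 15.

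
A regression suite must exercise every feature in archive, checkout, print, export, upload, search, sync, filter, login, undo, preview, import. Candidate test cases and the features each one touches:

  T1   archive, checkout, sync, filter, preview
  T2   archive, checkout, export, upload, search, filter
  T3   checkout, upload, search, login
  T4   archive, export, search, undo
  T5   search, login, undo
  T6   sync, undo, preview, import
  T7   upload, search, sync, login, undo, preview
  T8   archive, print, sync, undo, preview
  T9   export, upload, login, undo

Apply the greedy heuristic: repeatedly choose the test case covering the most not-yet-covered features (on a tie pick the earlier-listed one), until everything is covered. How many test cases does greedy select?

4

Pick 1: T2 covers 6 new features (archive, checkout, export, upload, search, filter).
Pick 2: T6 covers 4 new features (sync, undo, preview, import).
Pick 3: T3 covers 1 new features (login).
Pick 4: T8 covers 1 new features (print).
Greedy uses 4 test cases.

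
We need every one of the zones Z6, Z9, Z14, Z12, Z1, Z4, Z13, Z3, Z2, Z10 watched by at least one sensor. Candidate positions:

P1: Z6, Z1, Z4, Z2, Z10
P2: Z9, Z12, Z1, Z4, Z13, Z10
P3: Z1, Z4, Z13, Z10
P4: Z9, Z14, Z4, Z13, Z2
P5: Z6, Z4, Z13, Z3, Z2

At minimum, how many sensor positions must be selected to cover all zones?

P2, P4, P5 together cover {Z6, Z9, Z14, Z12, Z1, Z4, Z13, Z3, Z2, Z10} — every zone.
No 2 of the 5 sensor positions cover everything (all 10 pairs fall short), so 3 is minimum.

3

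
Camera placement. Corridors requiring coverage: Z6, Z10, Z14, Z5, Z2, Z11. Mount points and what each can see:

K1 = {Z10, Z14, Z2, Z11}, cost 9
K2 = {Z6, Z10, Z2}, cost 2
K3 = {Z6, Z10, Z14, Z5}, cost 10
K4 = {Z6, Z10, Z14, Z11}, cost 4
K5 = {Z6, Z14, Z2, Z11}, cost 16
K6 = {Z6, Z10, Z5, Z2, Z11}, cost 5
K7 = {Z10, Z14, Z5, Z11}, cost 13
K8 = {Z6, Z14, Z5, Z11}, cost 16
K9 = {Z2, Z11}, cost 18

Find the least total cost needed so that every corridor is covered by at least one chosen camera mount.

9

K4, K6 cover every corridor at cost 4 + 5 = 9.
Any cover uses at least 2 camera mounts; among all covering selections none totals below 9.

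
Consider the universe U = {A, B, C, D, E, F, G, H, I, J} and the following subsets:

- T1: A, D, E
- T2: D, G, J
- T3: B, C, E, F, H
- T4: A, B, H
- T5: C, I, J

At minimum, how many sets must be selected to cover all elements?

4

T1, T2, T3, T5 together cover {A, B, C, D, E, F, G, H, I, J} — every element.
No 3 of the 5 sets cover everything (all 10 triples fall short), so 4 is minimum.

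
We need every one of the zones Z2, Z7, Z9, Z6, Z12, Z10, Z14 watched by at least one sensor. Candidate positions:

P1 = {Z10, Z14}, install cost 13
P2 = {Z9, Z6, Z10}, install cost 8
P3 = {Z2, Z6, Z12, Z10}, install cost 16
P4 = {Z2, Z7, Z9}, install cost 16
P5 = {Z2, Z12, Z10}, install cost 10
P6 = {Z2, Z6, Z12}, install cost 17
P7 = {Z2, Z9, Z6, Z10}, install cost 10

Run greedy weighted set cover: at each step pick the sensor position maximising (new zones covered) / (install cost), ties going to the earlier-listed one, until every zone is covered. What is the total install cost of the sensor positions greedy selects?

49

Pick 1: P7 adds 4 new (Z2, Z9, Z6, Z10) at install cost 10 (ratio 4/10).
Pick 2: P5 adds 1 new (Z12) at install cost 10 (ratio 1/10).
Pick 3: P1 adds 1 new (Z14) at install cost 13 (ratio 1/13).
Pick 4: P4 adds 1 new (Z7) at install cost 16 (ratio 1/16).
Greedy total install cost: 10 + 10 + 13 + 16 = 49. (The true optimum is 45, so greedy overshoots here.)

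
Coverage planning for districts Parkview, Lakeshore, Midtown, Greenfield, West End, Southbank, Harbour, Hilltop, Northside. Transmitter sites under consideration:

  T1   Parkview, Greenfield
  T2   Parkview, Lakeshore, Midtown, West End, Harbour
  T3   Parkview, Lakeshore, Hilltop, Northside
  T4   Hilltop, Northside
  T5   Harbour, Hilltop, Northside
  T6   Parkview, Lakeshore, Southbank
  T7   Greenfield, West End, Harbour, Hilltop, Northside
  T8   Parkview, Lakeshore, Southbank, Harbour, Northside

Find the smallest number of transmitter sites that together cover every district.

3

T2, T6, T7 together cover {Parkview, Lakeshore, Midtown, Greenfield, West End, Southbank, Harbour, Hilltop, Northside} — every district.
No 2 of the 8 transmitter sites cover everything (all 28 pairs fall short), so 3 is minimum.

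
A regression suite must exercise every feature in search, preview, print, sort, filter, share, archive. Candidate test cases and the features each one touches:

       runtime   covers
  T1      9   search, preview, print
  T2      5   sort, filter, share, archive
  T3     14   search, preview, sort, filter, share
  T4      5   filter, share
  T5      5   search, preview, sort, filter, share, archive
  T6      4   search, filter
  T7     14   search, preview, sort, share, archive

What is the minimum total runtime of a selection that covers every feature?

14

T1, T2 cover every feature at runtime 9 + 5 = 14.
Any cover uses at least 2 test cases; among all covering selections none totals below 14.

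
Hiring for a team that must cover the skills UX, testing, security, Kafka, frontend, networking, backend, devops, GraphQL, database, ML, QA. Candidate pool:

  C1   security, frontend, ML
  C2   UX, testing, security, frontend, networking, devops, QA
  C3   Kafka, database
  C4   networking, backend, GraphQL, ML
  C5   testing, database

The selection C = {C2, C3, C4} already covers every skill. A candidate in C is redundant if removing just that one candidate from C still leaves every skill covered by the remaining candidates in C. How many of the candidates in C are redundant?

Drop C2: UX, testing, security, frontend, … uncovered — not redundant.
Drop C3: Kafka, database uncovered — not redundant.
Drop C4: backend, GraphQL, ML uncovered — not redundant.
None of the candidates in C is redundant.

0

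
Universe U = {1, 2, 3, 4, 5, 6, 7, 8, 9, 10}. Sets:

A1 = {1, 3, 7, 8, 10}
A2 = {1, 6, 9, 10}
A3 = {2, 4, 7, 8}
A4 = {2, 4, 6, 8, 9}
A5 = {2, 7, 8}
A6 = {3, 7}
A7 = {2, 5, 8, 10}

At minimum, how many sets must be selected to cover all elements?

3

A1, A4, A7 together cover {1, 2, 3, 4, 5, 6, 7, 8, 9, 10} — every element.
No 2 of the 7 sets cover everything (all 21 pairs fall short), so 3 is minimum.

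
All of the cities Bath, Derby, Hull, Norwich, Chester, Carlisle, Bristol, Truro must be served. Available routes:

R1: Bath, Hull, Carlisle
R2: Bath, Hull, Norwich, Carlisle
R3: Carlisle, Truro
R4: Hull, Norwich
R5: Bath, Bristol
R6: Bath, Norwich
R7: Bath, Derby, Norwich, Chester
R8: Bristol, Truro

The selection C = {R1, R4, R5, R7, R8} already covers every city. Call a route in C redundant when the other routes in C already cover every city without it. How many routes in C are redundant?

Drop R1: Carlisle uncovered — not redundant.
Drop R4: the rest still cover every city — redundant.
Drop R5: the rest still cover every city — redundant.
Drop R7: Derby, Chester uncovered — not redundant.
Drop R8: Truro uncovered — not redundant.
2 redundant: R4, R5.

2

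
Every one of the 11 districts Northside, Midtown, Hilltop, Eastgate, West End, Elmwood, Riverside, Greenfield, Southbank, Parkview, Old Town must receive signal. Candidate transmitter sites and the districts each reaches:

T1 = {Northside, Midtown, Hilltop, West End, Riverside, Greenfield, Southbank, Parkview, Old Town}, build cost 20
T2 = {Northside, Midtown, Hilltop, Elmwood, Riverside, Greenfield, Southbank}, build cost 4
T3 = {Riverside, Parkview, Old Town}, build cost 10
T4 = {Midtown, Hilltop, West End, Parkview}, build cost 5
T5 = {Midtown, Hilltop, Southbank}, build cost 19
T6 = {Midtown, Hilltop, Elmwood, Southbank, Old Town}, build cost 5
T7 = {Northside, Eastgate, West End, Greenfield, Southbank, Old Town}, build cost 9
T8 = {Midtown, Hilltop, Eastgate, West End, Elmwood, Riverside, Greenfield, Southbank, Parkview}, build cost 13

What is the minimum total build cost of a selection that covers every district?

18

T2, T4, T7 cover every district at build cost 4 + 5 + 9 = 18.
Any cover uses at least 2 transmitter sites; among all covering selections none totals below 18.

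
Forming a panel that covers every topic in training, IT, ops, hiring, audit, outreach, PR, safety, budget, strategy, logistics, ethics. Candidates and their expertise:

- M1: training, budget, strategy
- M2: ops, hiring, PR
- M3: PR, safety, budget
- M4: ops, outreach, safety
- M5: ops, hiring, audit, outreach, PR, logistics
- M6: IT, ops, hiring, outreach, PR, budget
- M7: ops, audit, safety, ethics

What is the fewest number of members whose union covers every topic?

M1, M5, M6, M7 together cover {training, IT, ops, hiring, audit, outreach, PR, safety, budget, strategy, logistics, ethics} — every topic.
No 3 of the 7 members cover everything (all 35 triples fall short), so 4 is minimum.

4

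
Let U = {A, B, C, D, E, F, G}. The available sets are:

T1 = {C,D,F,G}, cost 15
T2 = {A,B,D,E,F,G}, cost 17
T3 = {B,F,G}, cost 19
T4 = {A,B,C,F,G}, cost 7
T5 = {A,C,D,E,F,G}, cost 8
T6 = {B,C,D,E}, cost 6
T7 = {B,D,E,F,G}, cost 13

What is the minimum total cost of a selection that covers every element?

T4, T6 cover every element at cost 7 + 6 = 13.
Any cover uses at least 2 sets; among all covering selections none totals below 13.
Greedy by coverage-per-cost would pick T5, T6 for 14 — worse than the optimum 13.

13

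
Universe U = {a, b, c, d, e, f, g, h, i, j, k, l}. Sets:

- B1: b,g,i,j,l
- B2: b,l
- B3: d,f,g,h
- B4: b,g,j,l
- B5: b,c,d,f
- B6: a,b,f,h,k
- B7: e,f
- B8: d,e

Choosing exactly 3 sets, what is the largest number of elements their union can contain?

Choosing B1, B5, B6 covers {a, b, c, d, f, g, h, i, j, k, l} — 11 elements.
No choice of 3 sets does better; here e is left uncovered.

11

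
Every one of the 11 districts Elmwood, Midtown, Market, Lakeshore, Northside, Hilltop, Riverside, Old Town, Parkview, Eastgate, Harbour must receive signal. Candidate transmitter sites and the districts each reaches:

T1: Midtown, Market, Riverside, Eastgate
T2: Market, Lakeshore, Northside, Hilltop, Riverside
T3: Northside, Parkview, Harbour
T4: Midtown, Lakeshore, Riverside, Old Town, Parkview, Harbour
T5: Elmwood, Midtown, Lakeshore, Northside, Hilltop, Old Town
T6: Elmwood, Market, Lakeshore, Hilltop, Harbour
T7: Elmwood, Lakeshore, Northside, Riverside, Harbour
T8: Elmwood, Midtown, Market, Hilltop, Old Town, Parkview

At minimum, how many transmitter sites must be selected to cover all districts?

T1, T3, T5 together cover {Elmwood, Midtown, Market, Lakeshore, Northside, Hilltop, Riverside, Old Town, Parkview, Eastgate, Harbour} — every district.
No 2 of the 8 transmitter sites cover everything (all 28 pairs fall short), so 3 is minimum.

3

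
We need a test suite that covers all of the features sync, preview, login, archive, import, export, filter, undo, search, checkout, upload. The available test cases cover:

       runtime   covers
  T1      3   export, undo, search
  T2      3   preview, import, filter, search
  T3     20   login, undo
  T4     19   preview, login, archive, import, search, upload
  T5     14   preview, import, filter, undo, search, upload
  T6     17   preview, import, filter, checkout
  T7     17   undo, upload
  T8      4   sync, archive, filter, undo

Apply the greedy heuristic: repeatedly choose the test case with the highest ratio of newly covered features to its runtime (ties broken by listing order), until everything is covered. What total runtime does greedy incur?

46

Pick 1: T2 adds 4 new (preview, import, filter, search) at runtime 3 (ratio 4/3).
Pick 2: T8 adds 3 new (sync, archive, undo) at runtime 4 (ratio 3/4).
Pick 3: T1 adds 1 new (export) at runtime 3 (ratio 1/3).
Pick 4: T4 adds 2 new (login, upload) at runtime 19 (ratio 2/19).
Pick 5: T6 adds 1 new (checkout) at runtime 17 (ratio 1/17).
Greedy total runtime: 3 + 4 + 3 + 19 + 17 = 46. (The true optimum is 43, so greedy overshoots here.)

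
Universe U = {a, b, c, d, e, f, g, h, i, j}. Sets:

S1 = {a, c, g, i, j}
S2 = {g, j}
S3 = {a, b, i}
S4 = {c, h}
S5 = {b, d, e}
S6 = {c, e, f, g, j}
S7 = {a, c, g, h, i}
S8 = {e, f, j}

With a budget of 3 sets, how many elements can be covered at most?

Choosing S5, S6, S7 covers {a, b, c, d, e, f, g, h, i, j} — 10 elements.
That is all 10 elements.

10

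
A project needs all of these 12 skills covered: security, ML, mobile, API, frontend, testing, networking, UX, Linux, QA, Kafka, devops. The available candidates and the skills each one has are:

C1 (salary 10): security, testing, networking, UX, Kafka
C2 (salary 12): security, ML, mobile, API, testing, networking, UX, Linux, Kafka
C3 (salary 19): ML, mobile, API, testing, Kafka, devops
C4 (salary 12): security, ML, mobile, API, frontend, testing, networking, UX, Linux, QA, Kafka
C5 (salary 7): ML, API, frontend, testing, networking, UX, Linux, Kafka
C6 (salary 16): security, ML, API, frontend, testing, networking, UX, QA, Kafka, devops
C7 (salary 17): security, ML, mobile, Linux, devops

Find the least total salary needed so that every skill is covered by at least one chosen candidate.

28

C2, C6 cover every skill at salary 12 + 16 = 28.
Any cover uses at least 2 candidates; among all covering selections none totals below 28.
Greedy by coverage-per-salary would pick C5, C4, C6 for 35 — worse than the optimum 28.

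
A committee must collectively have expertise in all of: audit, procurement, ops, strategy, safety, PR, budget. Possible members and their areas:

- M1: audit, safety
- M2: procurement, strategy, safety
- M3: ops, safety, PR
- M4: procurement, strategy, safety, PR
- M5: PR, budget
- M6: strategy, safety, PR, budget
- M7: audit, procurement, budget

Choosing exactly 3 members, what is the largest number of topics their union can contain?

Choosing M2, M3, M7 covers {audit, procurement, ops, strategy, safety, PR, budget} — 7 topics.
That is all 7 topics.

7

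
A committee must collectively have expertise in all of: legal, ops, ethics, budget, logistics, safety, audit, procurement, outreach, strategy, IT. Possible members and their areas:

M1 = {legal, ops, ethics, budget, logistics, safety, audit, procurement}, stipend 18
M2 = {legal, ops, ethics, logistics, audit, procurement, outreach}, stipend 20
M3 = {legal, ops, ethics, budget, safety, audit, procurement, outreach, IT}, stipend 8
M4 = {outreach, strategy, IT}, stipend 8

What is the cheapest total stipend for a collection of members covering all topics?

M1, M4 cover every topic at stipend 18 + 8 = 26.
Any cover uses at least 2 members; among all covering selections none totals below 26.

26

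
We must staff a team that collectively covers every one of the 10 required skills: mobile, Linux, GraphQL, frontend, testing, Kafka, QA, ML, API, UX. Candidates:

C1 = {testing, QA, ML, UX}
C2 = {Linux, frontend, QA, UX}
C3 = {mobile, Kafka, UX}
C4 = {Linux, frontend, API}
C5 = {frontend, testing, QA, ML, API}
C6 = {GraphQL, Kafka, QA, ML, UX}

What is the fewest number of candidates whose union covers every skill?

4

C1, C3, C4, C6 together cover {mobile, Linux, GraphQL, frontend, testing, Kafka, QA, ML, API, UX} — every skill.
No 3 of the 6 candidates cover everything (all 20 triples fall short), so 4 is minimum.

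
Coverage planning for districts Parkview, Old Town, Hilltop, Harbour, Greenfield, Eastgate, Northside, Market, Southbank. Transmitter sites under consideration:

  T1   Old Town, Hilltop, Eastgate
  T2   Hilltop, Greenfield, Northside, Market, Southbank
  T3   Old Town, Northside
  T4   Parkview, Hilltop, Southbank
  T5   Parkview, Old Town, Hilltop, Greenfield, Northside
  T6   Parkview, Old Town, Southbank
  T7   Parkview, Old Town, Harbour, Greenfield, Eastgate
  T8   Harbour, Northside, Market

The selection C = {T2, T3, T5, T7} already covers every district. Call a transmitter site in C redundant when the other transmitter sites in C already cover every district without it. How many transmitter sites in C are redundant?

Drop T2: Market, Southbank uncovered — not redundant.
Drop T3: the rest still cover every district — redundant.
Drop T5: the rest still cover every district — redundant.
Drop T7: Harbour, Eastgate uncovered — not redundant.
2 redundant: T3, T5.

2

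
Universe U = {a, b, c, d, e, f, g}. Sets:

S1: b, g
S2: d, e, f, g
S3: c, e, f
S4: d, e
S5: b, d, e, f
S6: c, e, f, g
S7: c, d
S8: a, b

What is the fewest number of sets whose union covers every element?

3

S2, S3, S8 together cover {a, b, c, d, e, f, g} — every element.
No 2 of the 8 sets cover everything (all 28 pairs fall short), so 3 is minimum.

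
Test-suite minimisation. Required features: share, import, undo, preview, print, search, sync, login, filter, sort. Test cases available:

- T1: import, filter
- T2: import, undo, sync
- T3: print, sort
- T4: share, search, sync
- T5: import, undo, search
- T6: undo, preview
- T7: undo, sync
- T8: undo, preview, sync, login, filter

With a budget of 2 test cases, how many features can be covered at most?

7

Choosing T3, T8 covers {undo, preview, print, sync, login, filter, sort} — 7 features.
No choice of 2 test cases does better; here share, import, search are left uncovered.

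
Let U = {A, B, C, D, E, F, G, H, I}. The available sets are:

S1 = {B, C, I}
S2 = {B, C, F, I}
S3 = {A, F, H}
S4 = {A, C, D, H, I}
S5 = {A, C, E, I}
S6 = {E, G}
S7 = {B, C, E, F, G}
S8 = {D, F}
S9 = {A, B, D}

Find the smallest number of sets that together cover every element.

2

S4, S7 together cover {A, B, C, D, E, F, G, H, I} — every element.
No single set contains all 9 elements, so 2 is optimal.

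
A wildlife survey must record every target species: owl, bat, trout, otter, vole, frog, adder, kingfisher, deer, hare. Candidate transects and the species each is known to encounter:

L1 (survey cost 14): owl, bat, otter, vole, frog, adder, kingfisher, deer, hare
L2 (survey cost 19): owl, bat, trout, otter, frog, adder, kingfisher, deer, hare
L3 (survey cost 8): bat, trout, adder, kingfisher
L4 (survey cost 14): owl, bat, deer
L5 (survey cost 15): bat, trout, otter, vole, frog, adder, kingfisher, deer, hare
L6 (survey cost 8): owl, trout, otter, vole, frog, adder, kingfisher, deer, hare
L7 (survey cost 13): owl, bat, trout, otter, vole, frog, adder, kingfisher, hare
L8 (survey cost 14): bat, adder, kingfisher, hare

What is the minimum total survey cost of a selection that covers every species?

16

L3, L6 cover every species at survey cost 8 + 8 = 16.
Any cover uses at least 2 transects; among all covering selections none totals below 16.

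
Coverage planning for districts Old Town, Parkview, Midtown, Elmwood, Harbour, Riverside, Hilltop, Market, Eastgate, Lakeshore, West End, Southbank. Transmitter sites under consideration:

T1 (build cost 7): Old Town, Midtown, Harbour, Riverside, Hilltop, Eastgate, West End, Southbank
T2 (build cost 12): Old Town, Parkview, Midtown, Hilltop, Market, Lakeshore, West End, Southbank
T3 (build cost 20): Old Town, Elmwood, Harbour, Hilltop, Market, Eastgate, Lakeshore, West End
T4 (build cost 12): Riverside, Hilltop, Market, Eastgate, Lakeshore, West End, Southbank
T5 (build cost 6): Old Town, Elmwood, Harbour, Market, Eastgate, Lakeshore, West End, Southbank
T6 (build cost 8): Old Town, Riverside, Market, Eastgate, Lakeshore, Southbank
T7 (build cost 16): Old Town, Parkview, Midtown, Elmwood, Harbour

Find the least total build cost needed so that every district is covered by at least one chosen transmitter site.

25

T1, T2, T5 cover every district at build cost 7 + 12 + 6 = 25.
Any cover uses at least 2 transmitter sites; among all covering selections none totals below 25.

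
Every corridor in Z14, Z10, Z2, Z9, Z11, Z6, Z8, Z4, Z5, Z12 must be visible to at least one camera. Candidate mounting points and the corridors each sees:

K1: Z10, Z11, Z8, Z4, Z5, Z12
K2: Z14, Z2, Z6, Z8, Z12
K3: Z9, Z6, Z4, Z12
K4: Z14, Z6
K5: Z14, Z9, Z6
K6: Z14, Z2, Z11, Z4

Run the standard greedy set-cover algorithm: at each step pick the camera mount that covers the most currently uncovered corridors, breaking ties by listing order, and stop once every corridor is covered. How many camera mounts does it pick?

3

Pick 1: K1 covers 6 new corridors (Z10, Z11, Z8, Z4, Z5, Z12).
Pick 2: K2 covers 3 new corridors (Z14, Z2, Z6).
Pick 3: K3 covers 1 new corridors (Z9).
Greedy uses 3 camera mounts.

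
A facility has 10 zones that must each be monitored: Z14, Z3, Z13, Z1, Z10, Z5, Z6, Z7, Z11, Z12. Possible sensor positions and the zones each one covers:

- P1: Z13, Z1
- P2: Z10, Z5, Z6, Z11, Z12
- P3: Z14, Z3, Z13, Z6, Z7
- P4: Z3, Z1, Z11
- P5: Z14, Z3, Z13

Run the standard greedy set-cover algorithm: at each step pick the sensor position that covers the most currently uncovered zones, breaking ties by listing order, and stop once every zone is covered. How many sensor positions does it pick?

3

Pick 1: P2 covers 5 new zones (Z10, Z5, Z6, Z11, Z12).
Pick 2: P3 covers 4 new zones (Z14, Z3, Z13, Z7).
Pick 3: P1 covers 1 new zones (Z1).
Greedy uses 3 sensor positions.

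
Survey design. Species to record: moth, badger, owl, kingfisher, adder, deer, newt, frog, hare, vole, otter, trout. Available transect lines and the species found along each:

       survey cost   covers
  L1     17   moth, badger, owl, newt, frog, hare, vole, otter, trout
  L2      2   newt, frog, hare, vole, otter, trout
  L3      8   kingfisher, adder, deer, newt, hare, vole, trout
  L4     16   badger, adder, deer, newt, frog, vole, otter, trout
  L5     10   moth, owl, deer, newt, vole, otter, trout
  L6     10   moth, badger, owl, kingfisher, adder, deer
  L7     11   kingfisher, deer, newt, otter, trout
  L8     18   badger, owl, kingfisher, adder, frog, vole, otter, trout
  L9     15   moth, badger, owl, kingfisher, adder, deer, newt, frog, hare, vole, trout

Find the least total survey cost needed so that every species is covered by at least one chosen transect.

12

L2, L6 cover every species at survey cost 2 + 10 = 12.
Any cover uses at least 2 transects; among all covering selections none totals below 12.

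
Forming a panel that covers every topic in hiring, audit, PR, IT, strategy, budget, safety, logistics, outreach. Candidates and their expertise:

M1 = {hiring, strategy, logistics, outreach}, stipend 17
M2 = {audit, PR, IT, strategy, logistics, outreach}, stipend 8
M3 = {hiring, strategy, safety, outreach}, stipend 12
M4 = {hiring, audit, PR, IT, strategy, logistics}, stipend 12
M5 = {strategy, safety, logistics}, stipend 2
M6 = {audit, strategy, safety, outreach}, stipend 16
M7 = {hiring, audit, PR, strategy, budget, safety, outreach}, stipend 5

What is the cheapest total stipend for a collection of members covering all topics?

M2, M7 cover every topic at stipend 8 + 5 = 13.
Any cover uses at least 2 members; among all covering selections none totals below 13.

13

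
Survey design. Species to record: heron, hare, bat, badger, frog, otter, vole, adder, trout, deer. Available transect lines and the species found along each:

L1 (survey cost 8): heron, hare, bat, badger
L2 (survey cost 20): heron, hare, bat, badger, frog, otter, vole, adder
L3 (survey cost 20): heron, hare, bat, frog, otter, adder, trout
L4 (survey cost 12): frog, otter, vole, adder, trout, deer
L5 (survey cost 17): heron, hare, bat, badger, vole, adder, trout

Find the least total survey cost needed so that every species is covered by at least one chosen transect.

L1, L4 cover every species at survey cost 8 + 12 = 20.
Any cover uses at least 2 transects; among all covering selections none totals below 20.

20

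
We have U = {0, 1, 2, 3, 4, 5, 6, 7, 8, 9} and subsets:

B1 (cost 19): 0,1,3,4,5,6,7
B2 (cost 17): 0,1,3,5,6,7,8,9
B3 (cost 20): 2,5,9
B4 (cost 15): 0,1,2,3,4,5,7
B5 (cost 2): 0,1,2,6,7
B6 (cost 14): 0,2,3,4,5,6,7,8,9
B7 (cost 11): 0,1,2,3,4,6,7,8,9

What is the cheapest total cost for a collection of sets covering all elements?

B5, B6 cover every element at cost 2 + 14 = 16.
Any cover uses at least 2 sets; among all covering selections none totals below 16.
Greedy by coverage-per-cost would pick B5, B7, B6 for 27 — worse than the optimum 16.

16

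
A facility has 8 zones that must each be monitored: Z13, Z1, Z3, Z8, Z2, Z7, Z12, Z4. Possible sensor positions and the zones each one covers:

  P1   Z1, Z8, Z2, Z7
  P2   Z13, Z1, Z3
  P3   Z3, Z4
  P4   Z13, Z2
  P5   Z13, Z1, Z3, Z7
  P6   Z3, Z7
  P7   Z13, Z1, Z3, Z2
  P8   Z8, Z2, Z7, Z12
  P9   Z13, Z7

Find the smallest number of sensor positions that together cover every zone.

3

P2, P3, P8 together cover {Z13, Z1, Z3, Z8, Z2, Z7, Z12, Z4} — every zone.
No 2 of the 9 sensor positions cover everything (all 36 pairs fall short), so 3 is minimum.
Greedy (largest uncovered first) would take P1, P2, P3, P8 — 4 sensor positions — but 3 suffice.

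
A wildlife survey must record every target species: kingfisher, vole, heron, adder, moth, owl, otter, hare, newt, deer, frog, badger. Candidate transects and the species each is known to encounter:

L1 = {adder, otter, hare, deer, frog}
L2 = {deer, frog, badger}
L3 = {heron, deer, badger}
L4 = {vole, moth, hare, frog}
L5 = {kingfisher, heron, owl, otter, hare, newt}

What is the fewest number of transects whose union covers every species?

4

L1, L2, L4, L5 together cover {kingfisher, vole, heron, adder, moth, owl, otter, hare, newt, deer, frog, badger} — every species.
No 3 of the 5 transects cover everything (all 10 triples fall short), so 4 is minimum.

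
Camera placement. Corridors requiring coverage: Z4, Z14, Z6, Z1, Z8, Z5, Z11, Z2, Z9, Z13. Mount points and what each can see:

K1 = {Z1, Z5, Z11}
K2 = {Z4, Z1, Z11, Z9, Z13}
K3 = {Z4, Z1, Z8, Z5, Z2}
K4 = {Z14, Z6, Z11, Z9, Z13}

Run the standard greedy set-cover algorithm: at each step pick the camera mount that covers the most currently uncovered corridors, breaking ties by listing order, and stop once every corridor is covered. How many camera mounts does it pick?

3

Pick 1: K2 covers 5 new corridors (Z4, Z1, Z11, Z9, Z13).
Pick 2: K3 covers 3 new corridors (Z8, Z5, Z2).
Pick 3: K4 covers 2 new corridors (Z14, Z6).
Greedy uses 3 camera mounts. (The true minimum is 2.)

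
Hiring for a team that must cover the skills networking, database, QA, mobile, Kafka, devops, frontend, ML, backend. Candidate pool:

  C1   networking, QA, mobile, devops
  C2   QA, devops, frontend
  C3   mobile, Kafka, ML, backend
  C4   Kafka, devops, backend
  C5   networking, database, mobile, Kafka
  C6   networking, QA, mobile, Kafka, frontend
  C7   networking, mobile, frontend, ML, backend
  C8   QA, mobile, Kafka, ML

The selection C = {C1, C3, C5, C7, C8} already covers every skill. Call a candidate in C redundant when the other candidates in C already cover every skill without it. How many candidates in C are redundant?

Drop C1: devops uncovered — not redundant.
Drop C3: the rest still cover every skill — redundant.
Drop C5: database uncovered — not redundant.
Drop C7: frontend uncovered — not redundant.
Drop C8: the rest still cover every skill — redundant.
2 redundant: C3, C8.

2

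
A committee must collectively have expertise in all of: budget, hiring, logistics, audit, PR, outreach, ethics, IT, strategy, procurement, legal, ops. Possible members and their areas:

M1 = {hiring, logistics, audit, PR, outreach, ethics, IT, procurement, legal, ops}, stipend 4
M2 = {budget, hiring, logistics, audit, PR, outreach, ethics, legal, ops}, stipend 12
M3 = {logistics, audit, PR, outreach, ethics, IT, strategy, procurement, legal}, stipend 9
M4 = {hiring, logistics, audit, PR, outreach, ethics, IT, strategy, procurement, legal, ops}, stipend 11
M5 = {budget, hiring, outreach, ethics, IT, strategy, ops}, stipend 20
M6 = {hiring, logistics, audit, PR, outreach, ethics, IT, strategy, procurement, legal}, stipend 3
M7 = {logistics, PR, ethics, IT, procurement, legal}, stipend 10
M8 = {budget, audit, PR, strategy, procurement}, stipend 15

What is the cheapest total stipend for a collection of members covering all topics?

15

M2, M6 cover every topic at stipend 12 + 3 = 15.
Any cover uses at least 2 members; among all covering selections none totals below 15.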